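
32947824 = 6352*5187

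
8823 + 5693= 14516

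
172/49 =3  +  25/49 = 3.51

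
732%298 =136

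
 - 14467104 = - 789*18336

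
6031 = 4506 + 1525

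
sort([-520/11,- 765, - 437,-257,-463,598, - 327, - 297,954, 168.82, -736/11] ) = [  -  765, - 463, - 437,  -  327,  -  297, - 257,- 736/11, - 520/11 , 168.82,598,954]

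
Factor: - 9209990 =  - 2^1*5^1*920999^1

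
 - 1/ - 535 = 1/535 = 0.00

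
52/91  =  4/7 = 0.57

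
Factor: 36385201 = 36385201^1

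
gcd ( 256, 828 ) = 4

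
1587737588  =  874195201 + 713542387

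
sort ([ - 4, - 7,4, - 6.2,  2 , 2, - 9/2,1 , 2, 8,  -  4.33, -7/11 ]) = [ - 7, - 6.2, -9/2,  -  4.33, - 4, - 7/11,1,2,  2,2,4,8]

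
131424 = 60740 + 70684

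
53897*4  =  215588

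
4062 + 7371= 11433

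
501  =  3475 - 2974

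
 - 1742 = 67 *( - 26 )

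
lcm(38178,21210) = 190890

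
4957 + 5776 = 10733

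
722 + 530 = 1252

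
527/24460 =527/24460 = 0.02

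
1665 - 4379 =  - 2714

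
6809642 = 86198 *79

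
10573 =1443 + 9130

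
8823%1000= 823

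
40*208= 8320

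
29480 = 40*737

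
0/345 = 0 = 0.00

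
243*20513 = 4984659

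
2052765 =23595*87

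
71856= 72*998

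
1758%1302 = 456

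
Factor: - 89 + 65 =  - 24 = - 2^3 * 3^1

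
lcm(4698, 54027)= 108054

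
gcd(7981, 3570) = 1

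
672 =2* 336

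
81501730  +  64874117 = 146375847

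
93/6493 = 93/6493 = 0.01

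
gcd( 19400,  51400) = 200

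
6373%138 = 25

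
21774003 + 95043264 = 116817267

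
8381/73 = 8381/73 = 114.81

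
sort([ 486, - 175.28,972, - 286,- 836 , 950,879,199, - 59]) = [  -  836, - 286, - 175.28, - 59,199,486, 879,950,972] 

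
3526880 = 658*5360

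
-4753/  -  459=10+163/459 = 10.36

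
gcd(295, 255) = 5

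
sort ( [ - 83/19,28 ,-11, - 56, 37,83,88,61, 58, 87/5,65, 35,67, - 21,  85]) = [ - 56,  -  21, - 11, - 83/19,87/5, 28, 35,37,58,61,65,67,83, 85, 88]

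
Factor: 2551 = 2551^1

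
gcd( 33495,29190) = 105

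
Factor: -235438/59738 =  - 67/17 = -17^( - 1 ) * 67^1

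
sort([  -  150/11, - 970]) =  [ - 970, - 150/11]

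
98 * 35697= 3498306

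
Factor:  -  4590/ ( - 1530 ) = 3= 3^1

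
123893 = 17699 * 7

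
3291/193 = 3291/193 = 17.05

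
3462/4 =1731/2 = 865.50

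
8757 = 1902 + 6855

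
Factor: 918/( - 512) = - 2^( - 8)*3^3 *17^1 = - 459/256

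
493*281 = 138533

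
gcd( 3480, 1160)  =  1160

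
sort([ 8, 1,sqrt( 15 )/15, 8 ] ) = [ sqrt(15 )/15, 1, 8,  8]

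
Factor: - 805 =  - 5^1*7^1*23^1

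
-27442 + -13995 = - 41437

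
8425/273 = 30 + 235/273 = 30.86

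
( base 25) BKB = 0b1110011011010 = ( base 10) 7386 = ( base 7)30351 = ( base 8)16332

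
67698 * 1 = 67698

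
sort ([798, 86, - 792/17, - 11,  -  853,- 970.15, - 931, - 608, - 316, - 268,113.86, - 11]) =[ - 970.15, - 931, - 853, -608, - 316 , -268, - 792/17, - 11, - 11, 86,113.86, 798 ]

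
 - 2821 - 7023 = -9844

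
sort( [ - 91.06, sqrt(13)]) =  [ - 91.06, sqrt( 13)]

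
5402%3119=2283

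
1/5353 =1/5353= 0.00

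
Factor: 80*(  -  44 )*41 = -2^6*5^1*11^1* 41^1= - 144320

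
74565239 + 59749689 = 134314928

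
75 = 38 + 37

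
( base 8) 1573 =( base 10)891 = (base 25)1AG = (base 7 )2412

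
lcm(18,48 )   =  144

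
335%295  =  40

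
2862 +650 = 3512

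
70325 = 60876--9449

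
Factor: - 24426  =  -2^1*3^2*23^1*59^1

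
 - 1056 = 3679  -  4735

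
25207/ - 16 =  - 1576 + 9/16  =  - 1575.44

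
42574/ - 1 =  - 42574  +  0/1 = -  42574.00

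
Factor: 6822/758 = 9 = 3^2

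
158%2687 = 158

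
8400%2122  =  2034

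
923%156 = 143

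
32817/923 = 35 + 512/923 = 35.55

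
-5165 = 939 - 6104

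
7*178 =1246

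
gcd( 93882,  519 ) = 3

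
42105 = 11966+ 30139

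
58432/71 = 822  +  70/71 = 822.99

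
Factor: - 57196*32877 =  - 2^2*3^2*13^1*79^1*181^1 *281^1 =-1880432892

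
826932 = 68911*12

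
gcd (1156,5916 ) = 68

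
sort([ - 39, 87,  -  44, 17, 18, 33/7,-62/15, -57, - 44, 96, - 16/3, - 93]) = [-93, - 57, -44, - 44, - 39, - 16/3, - 62/15, 33/7, 17,18,  87, 96]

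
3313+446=3759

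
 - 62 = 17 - 79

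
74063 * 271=20071073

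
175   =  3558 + -3383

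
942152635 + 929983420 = 1872136055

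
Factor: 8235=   3^3*5^1*61^1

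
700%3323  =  700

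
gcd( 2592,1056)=96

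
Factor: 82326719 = 67^1*109^1*11273^1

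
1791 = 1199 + 592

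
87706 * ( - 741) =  - 64990146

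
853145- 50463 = 802682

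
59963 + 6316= 66279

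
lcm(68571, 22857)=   68571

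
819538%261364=35446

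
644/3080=23/110= 0.21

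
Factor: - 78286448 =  - 2^4*337^1*14519^1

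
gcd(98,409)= 1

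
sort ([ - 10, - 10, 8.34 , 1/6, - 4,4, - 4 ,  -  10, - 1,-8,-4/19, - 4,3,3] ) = [-10,-10, - 10, - 8,-4, - 4, - 4, - 1 , - 4/19,1/6,  3, 3,  4,  8.34 ] 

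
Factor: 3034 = 2^1*37^1*41^1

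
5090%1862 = 1366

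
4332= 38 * 114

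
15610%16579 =15610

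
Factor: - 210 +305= 5^1*19^1 = 95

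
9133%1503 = 115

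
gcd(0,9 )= 9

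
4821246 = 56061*86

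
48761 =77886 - 29125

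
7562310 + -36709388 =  - 29147078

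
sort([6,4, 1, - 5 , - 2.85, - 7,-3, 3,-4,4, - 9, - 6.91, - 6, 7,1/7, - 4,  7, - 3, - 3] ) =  [ - 9, - 7 , - 6.91, - 6, - 5,-4, - 4, - 3, - 3, -3,-2.85,  1/7,1, 3, 4,  4, 6, 7, 7 ] 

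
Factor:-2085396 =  - 2^2*3^1 * 173783^1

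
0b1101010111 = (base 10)855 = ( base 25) 195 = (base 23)1E4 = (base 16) 357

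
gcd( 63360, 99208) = 8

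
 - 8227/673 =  - 8227/673 = -12.22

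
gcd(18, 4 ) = 2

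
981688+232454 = 1214142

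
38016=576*66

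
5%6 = 5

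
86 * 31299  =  2691714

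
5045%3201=1844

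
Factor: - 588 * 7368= - 2^5 *3^2 * 7^2 *307^1 = - 4332384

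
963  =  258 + 705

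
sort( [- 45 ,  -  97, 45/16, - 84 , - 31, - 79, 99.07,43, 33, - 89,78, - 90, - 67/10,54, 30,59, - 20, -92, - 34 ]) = [ - 97,-92, - 90,-89,-84, - 79 , - 45, - 34,  -  31 ,  -  20 ,-67/10 , 45/16 , 30,33,43,54, 59,78, 99.07 ] 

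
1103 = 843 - -260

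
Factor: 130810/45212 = 2^ ( -1 )*5^1*89^(  -  1) * 103^1 = 515/178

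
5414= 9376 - 3962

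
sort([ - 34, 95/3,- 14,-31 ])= [-34, -31,  -  14,95/3] 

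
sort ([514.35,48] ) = [ 48,514.35 ]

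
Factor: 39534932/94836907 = 2^2*11^( - 1)*199^1*2083^(  -  1) *4139^( - 1 )*49667^1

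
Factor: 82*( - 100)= - 2^3* 5^2*41^1 =- 8200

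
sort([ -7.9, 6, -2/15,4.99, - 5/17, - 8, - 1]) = [ - 8  ,  -  7.9, - 1,-5/17, -2/15,  4.99, 6 ] 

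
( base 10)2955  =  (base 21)6EF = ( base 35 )2EF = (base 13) 1464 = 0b101110001011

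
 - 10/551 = -1 +541/551  =  -  0.02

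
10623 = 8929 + 1694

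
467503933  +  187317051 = 654820984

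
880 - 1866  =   - 986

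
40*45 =1800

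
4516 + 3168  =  7684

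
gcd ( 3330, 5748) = 6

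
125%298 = 125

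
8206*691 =5670346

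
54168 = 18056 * 3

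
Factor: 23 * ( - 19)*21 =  - 3^1*7^1 * 19^1 * 23^1 = - 9177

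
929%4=1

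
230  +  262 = 492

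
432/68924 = 108/17231 =0.01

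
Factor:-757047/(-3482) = 2^ (-1) * 3^1*127^1 *1741^( - 1)*1987^1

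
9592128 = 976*9828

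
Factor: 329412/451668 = 97/133 = 7^( - 1)*19^( - 1 )*97^1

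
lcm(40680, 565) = 40680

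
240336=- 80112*( - 3)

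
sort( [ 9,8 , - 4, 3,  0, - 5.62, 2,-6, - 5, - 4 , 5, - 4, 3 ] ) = [-6,-5.62, - 5 , - 4,-4,- 4, 0,2,  3, 3,  5,  8, 9]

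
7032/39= 2344/13 = 180.31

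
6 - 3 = 3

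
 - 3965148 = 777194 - 4742342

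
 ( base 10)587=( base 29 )K7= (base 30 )JH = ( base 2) 1001001011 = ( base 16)24b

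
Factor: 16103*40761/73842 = 218791461/24614  =  2^( - 1 )*3^1 * 7^1*31^( - 1 )*397^(-1 )*647^1*16103^1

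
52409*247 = 12945023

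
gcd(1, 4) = 1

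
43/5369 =43/5369 = 0.01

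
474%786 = 474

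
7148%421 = 412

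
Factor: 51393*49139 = 2525400627  =  3^1*37^1*463^1*49139^1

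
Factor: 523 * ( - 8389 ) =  - 523^1*8389^1 = - 4387447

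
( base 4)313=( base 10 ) 55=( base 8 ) 67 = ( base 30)1p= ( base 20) 2f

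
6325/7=903 + 4/7 = 903.57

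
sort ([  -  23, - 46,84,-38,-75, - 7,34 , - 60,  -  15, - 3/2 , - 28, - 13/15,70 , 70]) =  [ - 75, -60, - 46, -38, - 28,  -  23 , - 15,-7, - 3/2, - 13/15, 34,70, 70, 84] 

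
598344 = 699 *856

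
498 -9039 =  - 8541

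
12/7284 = 1/607 = 0.00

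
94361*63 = 5944743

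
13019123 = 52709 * 247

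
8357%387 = 230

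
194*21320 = 4136080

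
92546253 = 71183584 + 21362669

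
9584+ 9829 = 19413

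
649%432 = 217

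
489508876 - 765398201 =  -275889325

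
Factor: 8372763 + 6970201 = 15342964=2^2*7^1*13^1*61^1*691^1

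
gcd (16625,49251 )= 1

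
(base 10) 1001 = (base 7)2630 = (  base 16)3E9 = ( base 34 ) TF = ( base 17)37F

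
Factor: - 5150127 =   -  3^1 * 71^1*24179^1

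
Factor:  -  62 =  - 2^1*31^1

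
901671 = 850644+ 51027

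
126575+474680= 601255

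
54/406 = 27/203= 0.13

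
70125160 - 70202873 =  - 77713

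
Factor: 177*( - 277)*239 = -11717931 = - 3^1*59^1*239^1*277^1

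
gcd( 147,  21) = 21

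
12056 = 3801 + 8255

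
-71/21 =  - 71/21  =  -3.38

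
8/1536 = 1/192 = 0.01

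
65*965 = 62725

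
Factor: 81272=2^3*10159^1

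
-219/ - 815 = 219/815 = 0.27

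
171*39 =6669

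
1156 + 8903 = 10059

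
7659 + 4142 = 11801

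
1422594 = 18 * 79033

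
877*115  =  100855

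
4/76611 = 4/76611 = 0.00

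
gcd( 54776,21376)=1336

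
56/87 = 56/87 = 0.64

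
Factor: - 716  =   - 2^2*179^1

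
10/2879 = 10/2879 = 0.00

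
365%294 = 71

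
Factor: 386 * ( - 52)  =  -20072=-  2^3 * 13^1 * 193^1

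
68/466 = 34/233= 0.15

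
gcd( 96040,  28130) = 10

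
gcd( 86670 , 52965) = 4815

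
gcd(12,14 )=2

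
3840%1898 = 44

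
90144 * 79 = 7121376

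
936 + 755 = 1691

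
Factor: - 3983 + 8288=4305=3^1 * 5^1 * 7^1 * 41^1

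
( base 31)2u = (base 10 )92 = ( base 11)84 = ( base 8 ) 134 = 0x5c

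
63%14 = 7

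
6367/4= 6367/4= 1591.75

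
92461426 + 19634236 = 112095662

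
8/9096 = 1/1137= 0.00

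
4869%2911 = 1958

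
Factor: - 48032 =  - 2^5*19^1*79^1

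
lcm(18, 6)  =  18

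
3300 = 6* 550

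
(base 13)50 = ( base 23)2J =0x41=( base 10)65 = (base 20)35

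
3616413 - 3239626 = 376787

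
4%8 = 4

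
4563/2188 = 4563/2188 = 2.09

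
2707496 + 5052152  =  7759648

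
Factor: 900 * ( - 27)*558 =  - 13559400= - 2^3*3^7*5^2*31^1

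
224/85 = 224/85 =2.64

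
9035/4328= 9035/4328 = 2.09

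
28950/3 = 9650 = 9650.00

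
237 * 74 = 17538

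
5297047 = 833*6359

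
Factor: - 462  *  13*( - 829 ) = 4978974 = 2^1*3^1*7^1 *11^1* 13^1 * 829^1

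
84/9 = 28/3 = 9.33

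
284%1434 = 284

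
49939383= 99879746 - 49940363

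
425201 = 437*973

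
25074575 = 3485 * 7195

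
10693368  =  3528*3031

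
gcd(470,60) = 10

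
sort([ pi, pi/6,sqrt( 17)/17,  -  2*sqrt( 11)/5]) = [ - 2* sqrt( 11)/5,  sqrt(17) /17  ,  pi/6,pi] 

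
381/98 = 381/98 = 3.89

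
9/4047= 3/1349=0.00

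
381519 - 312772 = 68747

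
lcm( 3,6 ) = 6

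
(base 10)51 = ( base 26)1P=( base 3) 1220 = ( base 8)63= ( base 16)33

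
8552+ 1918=10470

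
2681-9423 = -6742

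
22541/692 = 32  +  397/692  =  32.57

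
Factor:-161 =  - 7^1*23^1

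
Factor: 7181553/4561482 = 2^( - 1 )*19^ ( - 1)* 31^2*47^1*53^1* 40013^( - 1 ) = 2393851/1520494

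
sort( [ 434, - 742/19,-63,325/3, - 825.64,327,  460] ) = [ - 825.64 ,-63 ,  -  742/19,325/3, 327,434,460 ] 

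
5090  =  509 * 10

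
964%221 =80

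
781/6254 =781/6254 = 0.12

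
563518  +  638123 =1201641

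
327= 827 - 500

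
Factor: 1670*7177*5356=64194820040 = 2^3*5^1* 13^1 * 103^1*167^1*7177^1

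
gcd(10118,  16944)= 2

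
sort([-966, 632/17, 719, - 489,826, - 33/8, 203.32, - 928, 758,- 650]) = [-966,-928,-650,  -  489, - 33/8,632/17,203.32,719,758 , 826]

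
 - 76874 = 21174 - 98048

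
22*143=3146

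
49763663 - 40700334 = 9063329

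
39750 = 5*7950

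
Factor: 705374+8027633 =8733007   =  97^1*90031^1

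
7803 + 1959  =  9762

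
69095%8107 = 4239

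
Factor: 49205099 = 47^1*1046917^1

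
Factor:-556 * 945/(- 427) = 75060/61 = 2^2 *3^3 *5^1*61^(-1 )*  139^1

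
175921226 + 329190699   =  505111925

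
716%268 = 180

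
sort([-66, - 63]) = [-66, - 63]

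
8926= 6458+2468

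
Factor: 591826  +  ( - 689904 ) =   -  98078 = - 2^1*19^1*29^1*89^1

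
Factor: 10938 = 2^1*3^1 * 1823^1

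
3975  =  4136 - 161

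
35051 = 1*35051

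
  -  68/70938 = -1+35435/35469= - 0.00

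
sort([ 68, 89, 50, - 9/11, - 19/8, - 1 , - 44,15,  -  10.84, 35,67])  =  [ - 44, - 10.84, - 19/8, - 1, - 9/11,15, 35, 50, 67, 68, 89 ] 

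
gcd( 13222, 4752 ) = 22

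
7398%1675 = 698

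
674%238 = 198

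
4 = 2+2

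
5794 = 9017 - 3223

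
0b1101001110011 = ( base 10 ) 6771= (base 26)a0b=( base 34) 5T5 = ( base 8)15163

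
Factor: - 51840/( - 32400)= 8/5 = 2^3*5^(  -  1)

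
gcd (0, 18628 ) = 18628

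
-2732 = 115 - 2847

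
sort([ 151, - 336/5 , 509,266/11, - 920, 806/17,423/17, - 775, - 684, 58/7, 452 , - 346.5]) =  [ - 920, - 775, - 684,-346.5, - 336/5, 58/7, 266/11 , 423/17 , 806/17, 151, 452,509]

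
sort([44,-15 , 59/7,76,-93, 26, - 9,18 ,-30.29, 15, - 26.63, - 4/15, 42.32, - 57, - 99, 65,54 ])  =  [ - 99, - 93, - 57, - 30.29, - 26.63, - 15, - 9 , - 4/15, 59/7, 15,18,26, 42.32,44, 54, 65, 76 ]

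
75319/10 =75319/10 = 7531.90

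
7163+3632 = 10795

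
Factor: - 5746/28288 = -13/64= -  2^ ( - 6)*13^1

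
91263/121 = 754+29/121 = 754.24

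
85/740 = 17/148  =  0.11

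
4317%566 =355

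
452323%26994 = 20419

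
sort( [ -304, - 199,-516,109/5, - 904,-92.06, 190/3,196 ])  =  [ - 904,- 516, - 304, - 199, - 92.06,109/5,190/3,196] 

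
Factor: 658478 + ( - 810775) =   -  152297 = -152297^1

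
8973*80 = 717840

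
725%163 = 73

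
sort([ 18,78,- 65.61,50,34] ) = [ - 65.61,18, 34,50,78]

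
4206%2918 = 1288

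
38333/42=38333/42 = 912.69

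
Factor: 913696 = 2^5*7^1*4079^1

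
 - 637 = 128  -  765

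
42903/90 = 476 + 7/10 = 476.70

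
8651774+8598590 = 17250364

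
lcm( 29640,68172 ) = 681720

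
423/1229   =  423/1229 = 0.34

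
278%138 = 2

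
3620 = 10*362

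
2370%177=69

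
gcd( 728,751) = 1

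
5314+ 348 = 5662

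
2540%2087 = 453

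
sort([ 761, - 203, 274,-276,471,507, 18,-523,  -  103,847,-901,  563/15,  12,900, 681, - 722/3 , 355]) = [- 901, - 523,-276, - 722/3, - 203 , - 103,12,  18,563/15,274 , 355,471,507, 681,761, 847, 900]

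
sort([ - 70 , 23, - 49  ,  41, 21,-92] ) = [ - 92,  -  70, - 49, 21, 23, 41 ]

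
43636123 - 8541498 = 35094625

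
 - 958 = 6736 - 7694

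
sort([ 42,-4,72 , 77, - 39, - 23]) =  [ - 39, - 23, - 4,42, 72,77]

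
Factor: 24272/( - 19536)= -3^(-1)*11^( - 1)*41^1  =  - 41/33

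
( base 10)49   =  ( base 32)1h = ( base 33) 1g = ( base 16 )31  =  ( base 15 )34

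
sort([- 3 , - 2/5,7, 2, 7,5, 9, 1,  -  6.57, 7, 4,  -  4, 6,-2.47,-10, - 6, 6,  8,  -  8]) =[-10, - 8 ,-6.57,-6, - 4 ,-3,-2.47,- 2/5 , 1 , 2,4,5, 6,6, 7, 7, 7, 8, 9]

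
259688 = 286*908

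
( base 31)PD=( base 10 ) 788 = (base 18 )27E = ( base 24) 18K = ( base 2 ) 1100010100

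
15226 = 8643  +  6583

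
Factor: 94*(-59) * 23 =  - 2^1*23^1*47^1  *  59^1 = - 127558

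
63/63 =1= 1.00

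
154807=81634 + 73173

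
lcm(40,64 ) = 320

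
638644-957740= - 319096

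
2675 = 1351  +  1324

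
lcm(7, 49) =49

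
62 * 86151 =5341362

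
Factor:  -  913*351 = -320463 = - 3^3 *11^1*13^1*83^1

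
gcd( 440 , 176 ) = 88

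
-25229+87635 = 62406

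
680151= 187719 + 492432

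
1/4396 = 1/4396 = 0.00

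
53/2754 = 53/2754 = 0.02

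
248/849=248/849 = 0.29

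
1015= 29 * 35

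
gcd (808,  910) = 2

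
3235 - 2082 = 1153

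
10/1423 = 10/1423 =0.01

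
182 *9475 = 1724450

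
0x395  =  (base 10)917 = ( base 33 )RQ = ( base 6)4125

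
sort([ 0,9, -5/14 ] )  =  [ - 5/14,  0 , 9]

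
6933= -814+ 7747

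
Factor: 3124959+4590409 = 7715368 = 2^3*19^1*193^1* 263^1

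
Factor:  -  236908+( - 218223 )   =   - 67^1*6793^1= - 455131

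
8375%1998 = 383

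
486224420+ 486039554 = 972263974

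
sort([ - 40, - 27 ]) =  [ - 40, - 27]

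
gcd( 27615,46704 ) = 21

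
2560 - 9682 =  - 7122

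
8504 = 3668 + 4836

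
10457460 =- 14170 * ( - 738 )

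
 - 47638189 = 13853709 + -61491898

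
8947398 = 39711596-30764198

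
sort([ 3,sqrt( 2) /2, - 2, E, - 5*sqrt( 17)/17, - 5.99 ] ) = [ - 5.99, - 2, - 5*sqrt( 17) /17,sqrt( 2) /2, E, 3]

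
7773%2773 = 2227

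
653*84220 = 54995660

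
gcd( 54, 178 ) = 2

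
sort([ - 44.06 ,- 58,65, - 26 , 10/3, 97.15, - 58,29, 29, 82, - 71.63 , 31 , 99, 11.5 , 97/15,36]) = [ - 71.63, - 58, - 58, - 44.06, - 26,10/3, 97/15, 11.5,29 , 29,31 , 36 , 65 , 82,97.15 , 99 ]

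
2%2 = 0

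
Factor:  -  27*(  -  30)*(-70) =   -  2^2*3^4*5^2* 7^1 = - 56700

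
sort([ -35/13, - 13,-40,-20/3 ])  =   [-40, - 13 , - 20/3 , - 35/13] 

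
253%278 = 253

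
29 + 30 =59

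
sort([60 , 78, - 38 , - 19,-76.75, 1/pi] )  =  [  -  76.75,  -  38, - 19, 1/pi,60,78 ]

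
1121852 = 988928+132924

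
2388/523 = 2388/523  =  4.57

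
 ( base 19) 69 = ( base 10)123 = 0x7b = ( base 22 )5D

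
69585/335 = 207 + 48/67 = 207.72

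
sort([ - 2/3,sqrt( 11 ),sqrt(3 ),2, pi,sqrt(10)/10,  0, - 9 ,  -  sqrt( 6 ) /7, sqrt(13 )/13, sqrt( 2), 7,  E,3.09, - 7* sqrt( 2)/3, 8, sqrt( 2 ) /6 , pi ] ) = [ - 9, - 7*sqrt( 2 )/3 , - 2/3, - sqrt(6)/7, 0,  sqrt ( 2 ) /6 , sqrt( 13 ) /13,  sqrt ( 10 ) /10 , sqrt(2),sqrt(3),  2,E,3.09,pi,  pi,  sqrt( 11) , 7,  8 ]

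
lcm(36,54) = 108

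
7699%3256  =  1187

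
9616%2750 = 1366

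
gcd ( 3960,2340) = 180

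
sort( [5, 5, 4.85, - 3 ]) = [ - 3 , 4.85,5 , 5]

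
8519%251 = 236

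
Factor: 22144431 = 3^1 * 599^1*12323^1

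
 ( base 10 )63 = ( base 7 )120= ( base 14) 47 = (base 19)36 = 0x3f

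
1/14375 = 1/14375=0.00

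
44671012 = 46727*956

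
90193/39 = 90193/39 = 2312.64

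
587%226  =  135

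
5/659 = 5/659 = 0.01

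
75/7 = 10+ 5/7 = 10.71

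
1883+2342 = 4225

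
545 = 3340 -2795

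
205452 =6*34242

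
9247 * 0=0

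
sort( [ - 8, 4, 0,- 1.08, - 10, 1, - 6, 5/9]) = [ - 10,-8, - 6, - 1.08, 0, 5/9, 1, 4]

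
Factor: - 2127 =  - 3^1*709^1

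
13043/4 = 3260 + 3/4=3260.75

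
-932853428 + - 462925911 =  - 1395779339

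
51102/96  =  8517/16 = 532.31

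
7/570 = 7/570 = 0.01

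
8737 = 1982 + 6755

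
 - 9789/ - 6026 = 9789/6026 =1.62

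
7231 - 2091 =5140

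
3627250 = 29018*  125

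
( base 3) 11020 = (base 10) 114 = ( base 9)136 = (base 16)72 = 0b1110010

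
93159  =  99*941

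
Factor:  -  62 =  - 2^1 * 31^1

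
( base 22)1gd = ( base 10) 849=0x351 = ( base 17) 2FG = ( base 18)2b3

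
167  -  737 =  - 570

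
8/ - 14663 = - 1 + 14655/14663 = - 0.00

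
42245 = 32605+9640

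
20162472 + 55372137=75534609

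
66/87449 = 66/87449 = 0.00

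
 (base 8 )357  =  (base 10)239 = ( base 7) 461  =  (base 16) EF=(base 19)CB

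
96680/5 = 19336= 19336.00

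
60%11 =5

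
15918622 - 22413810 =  - 6495188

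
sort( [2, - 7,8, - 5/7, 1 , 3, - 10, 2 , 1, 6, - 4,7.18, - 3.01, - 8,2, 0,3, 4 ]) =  [ - 10, - 8, - 7, - 4, - 3.01 , - 5/7, 0 , 1,1, 2,2,2, 3,  3, 4,6, 7.18, 8]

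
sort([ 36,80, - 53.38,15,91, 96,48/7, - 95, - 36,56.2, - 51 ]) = [ - 95, - 53.38, - 51, - 36,48/7, 15 , 36 , 56.2,80,91, 96] 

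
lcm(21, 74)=1554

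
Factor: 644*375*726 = 175329000 = 2^3*3^2*5^3*7^1 * 11^2*23^1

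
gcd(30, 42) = 6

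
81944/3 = 81944/3 = 27314.67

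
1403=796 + 607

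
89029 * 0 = 0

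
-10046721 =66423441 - 76470162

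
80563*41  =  3303083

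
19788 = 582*34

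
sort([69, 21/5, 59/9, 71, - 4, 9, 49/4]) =[ - 4, 21/5,59/9,  9, 49/4, 69,71]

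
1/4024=1/4024 = 0.00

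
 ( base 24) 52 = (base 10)122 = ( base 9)145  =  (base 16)7a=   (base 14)8A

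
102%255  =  102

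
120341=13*9257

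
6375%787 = 79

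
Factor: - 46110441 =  - 3^1*13^1*113^1*10463^1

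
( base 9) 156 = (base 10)132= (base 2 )10000100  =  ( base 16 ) 84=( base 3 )11220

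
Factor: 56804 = 2^2*11^1*1291^1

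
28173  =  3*9391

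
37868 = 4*9467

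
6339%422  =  9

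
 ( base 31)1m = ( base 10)53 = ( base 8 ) 65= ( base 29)1O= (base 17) 32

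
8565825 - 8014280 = 551545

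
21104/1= 21104 = 21104.00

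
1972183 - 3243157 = -1270974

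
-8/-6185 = 8/6185 = 0.00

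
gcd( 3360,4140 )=60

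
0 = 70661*0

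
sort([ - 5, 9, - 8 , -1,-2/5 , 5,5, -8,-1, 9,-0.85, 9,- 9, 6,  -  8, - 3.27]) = [ - 9, - 8, - 8 , - 8, - 5,  -  3.27,- 1, - 1,-0.85,  -  2/5, 5,5, 6, 9, 9, 9 ]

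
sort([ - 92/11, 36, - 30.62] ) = [-30.62, - 92/11,36 ] 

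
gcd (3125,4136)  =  1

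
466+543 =1009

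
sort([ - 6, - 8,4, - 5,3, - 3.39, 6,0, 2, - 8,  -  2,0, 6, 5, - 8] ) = [ - 8, - 8, - 8,  -  6,-5, - 3.39, - 2,0, 0, 2 , 3,4,5,6,6]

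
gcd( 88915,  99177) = 1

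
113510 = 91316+22194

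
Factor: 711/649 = 3^2*11^( - 1 )*59^( - 1 )*79^1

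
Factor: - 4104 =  - 2^3*3^3*19^1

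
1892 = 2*946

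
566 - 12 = 554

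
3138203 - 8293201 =-5154998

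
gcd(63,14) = 7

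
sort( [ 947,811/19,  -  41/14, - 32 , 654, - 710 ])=[ - 710, - 32, - 41/14 , 811/19 , 654,947 ]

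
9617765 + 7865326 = 17483091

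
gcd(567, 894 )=3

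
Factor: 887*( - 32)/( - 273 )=2^5*3^( - 1) * 7^ ( - 1)*13^( - 1) *887^1 = 28384/273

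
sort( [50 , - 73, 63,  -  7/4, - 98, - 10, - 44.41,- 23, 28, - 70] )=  [ - 98, - 73, - 70,-44.41, - 23, - 10, - 7/4, 28, 50,  63 ] 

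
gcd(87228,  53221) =1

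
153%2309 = 153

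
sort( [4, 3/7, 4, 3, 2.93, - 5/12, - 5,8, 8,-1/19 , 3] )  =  [ - 5, - 5/12,-1/19, 3/7, 2.93, 3, 3,  4 , 4, 8, 8 ]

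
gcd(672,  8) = 8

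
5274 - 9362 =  - 4088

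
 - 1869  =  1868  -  3737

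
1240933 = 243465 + 997468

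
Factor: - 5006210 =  - 2^1*5^1* 11^1*71^1* 641^1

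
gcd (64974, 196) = 98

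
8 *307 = 2456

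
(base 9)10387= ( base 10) 6883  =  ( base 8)15343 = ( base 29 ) 85A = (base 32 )6n3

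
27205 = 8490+18715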